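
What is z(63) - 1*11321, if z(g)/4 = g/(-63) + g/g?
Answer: -11321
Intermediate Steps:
z(g) = 4 - 4*g/63 (z(g) = 4*(g/(-63) + g/g) = 4*(g*(-1/63) + 1) = 4*(-g/63 + 1) = 4*(1 - g/63) = 4 - 4*g/63)
z(63) - 1*11321 = (4 - 4/63*63) - 1*11321 = (4 - 4) - 11321 = 0 - 11321 = -11321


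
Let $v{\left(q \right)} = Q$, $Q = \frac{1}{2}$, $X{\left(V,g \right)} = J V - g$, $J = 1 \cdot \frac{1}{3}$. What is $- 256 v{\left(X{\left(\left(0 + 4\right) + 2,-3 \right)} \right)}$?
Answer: $-128$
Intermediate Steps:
$J = \frac{1}{3}$ ($J = 1 \cdot \frac{1}{3} = \frac{1}{3} \approx 0.33333$)
$X{\left(V,g \right)} = - g + \frac{V}{3}$ ($X{\left(V,g \right)} = \frac{V}{3} - g = - g + \frac{V}{3}$)
$Q = \frac{1}{2} \approx 0.5$
$v{\left(q \right)} = \frac{1}{2}$
$- 256 v{\left(X{\left(\left(0 + 4\right) + 2,-3 \right)} \right)} = \left(-256\right) \frac{1}{2} = -128$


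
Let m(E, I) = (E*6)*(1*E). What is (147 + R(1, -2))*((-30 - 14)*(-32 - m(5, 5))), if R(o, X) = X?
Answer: 1161160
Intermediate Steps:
m(E, I) = 6*E² (m(E, I) = (6*E)*E = 6*E²)
(147 + R(1, -2))*((-30 - 14)*(-32 - m(5, 5))) = (147 - 2)*((-30 - 14)*(-32 - 6*5²)) = 145*(-44*(-32 - 6*25)) = 145*(-44*(-32 - 1*150)) = 145*(-44*(-32 - 150)) = 145*(-44*(-182)) = 145*8008 = 1161160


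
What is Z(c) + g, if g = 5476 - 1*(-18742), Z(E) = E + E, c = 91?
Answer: 24400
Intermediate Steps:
Z(E) = 2*E
g = 24218 (g = 5476 + 18742 = 24218)
Z(c) + g = 2*91 + 24218 = 182 + 24218 = 24400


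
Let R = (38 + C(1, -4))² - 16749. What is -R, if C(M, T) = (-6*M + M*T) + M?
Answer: 15908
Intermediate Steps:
C(M, T) = -5*M + M*T
R = -15908 (R = (38 + 1*(-5 - 4))² - 16749 = (38 + 1*(-9))² - 16749 = (38 - 9)² - 16749 = 29² - 16749 = 841 - 16749 = -15908)
-R = -1*(-15908) = 15908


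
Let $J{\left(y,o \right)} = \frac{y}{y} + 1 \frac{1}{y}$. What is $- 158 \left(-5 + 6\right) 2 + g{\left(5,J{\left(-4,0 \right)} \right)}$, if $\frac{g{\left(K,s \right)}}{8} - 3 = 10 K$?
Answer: $108$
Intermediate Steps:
$J{\left(y,o \right)} = 1 + \frac{1}{y}$
$g{\left(K,s \right)} = 24 + 80 K$ ($g{\left(K,s \right)} = 24 + 8 \cdot 10 K = 24 + 80 K$)
$- 158 \left(-5 + 6\right) 2 + g{\left(5,J{\left(-4,0 \right)} \right)} = - 158 \left(-5 + 6\right) 2 + \left(24 + 80 \cdot 5\right) = - 158 \cdot 1 \cdot 2 + \left(24 + 400\right) = \left(-158\right) 2 + 424 = -316 + 424 = 108$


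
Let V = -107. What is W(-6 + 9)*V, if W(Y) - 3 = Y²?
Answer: -1284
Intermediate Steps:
W(Y) = 3 + Y²
W(-6 + 9)*V = (3 + (-6 + 9)²)*(-107) = (3 + 3²)*(-107) = (3 + 9)*(-107) = 12*(-107) = -1284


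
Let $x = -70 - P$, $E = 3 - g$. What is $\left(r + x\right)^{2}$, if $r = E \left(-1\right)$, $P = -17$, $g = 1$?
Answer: $3025$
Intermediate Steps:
$E = 2$ ($E = 3 - 1 = 2$)
$x = -53$ ($x = -70 - -17 = -70 + 17 = -53$)
$r = -2$ ($r = 2 \left(-1\right) = -2$)
$\left(r + x\right)^{2} = \left(-2 - 53\right)^{2} = \left(-55\right)^{2} = 3025$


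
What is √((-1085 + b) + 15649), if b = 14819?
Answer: √29383 ≈ 171.41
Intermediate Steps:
√((-1085 + b) + 15649) = √((-1085 + 14819) + 15649) = √(13734 + 15649) = √29383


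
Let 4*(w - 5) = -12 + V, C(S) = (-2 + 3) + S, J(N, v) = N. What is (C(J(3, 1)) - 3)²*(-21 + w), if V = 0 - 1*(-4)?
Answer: -18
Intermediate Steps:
V = 4 (V = 0 + 4 = 4)
C(S) = 1 + S
w = 3 (w = 5 + (-12 + 4)/4 = 5 + (¼)*(-8) = 5 - 2 = 3)
(C(J(3, 1)) - 3)²*(-21 + w) = ((1 + 3) - 3)²*(-21 + 3) = (4 - 3)²*(-18) = 1²*(-18) = 1*(-18) = -18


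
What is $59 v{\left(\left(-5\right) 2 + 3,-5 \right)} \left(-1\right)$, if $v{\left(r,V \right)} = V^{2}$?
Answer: $-1475$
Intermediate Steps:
$59 v{\left(\left(-5\right) 2 + 3,-5 \right)} \left(-1\right) = 59 \left(-5\right)^{2} \left(-1\right) = 59 \cdot 25 \left(-1\right) = 59 \left(-25\right) = -1475$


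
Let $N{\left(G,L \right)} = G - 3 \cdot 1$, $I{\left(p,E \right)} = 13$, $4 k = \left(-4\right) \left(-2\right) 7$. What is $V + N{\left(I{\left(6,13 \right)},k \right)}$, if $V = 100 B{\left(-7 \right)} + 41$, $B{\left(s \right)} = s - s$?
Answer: $51$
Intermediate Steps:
$B{\left(s \right)} = 0$
$k = 14$ ($k = \frac{\left(-4\right) \left(-2\right) 7}{4} = \frac{8 \cdot 7}{4} = \frac{1}{4} \cdot 56 = 14$)
$V = 41$ ($V = 100 \cdot 0 + 41 = 0 + 41 = 41$)
$N{\left(G,L \right)} = -3 + G$ ($N{\left(G,L \right)} = G - 3 = -3 + G$)
$V + N{\left(I{\left(6,13 \right)},k \right)} = 41 + \left(-3 + 13\right) = 41 + 10 = 51$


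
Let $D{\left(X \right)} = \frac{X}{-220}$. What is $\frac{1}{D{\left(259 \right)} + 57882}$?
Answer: $\frac{220}{12733781} \approx 1.7277 \cdot 10^{-5}$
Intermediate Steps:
$D{\left(X \right)} = - \frac{X}{220}$ ($D{\left(X \right)} = X \left(- \frac{1}{220}\right) = - \frac{X}{220}$)
$\frac{1}{D{\left(259 \right)} + 57882} = \frac{1}{\left(- \frac{1}{220}\right) 259 + 57882} = \frac{1}{- \frac{259}{220} + 57882} = \frac{1}{\frac{12733781}{220}} = \frac{220}{12733781}$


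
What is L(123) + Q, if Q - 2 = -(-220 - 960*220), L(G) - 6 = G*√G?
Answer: 211428 + 123*√123 ≈ 2.1279e+5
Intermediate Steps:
L(G) = 6 + G^(3/2) (L(G) = 6 + G*√G = 6 + G^(3/2))
Q = 211422 (Q = 2 - (-220 - 960*220) = 2 - (-220 - 211200) = 2 - 1*(-211420) = 2 + 211420 = 211422)
L(123) + Q = (6 + 123^(3/2)) + 211422 = (6 + 123*√123) + 211422 = 211428 + 123*√123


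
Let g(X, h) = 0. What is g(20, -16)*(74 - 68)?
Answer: 0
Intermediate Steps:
g(20, -16)*(74 - 68) = 0*(74 - 68) = 0*6 = 0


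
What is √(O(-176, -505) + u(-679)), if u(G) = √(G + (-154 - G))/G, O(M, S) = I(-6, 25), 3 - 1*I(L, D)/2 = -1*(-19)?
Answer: √(-14753312 - 679*I*√154)/679 ≈ 0.0016154 - 5.6569*I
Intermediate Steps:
I(L, D) = -32 (I(L, D) = 6 - (-2)*(-19) = 6 - 2*19 = 6 - 38 = -32)
O(M, S) = -32
u(G) = I*√154/G (u(G) = √(-154)/G = (I*√154)/G = I*√154/G)
√(O(-176, -505) + u(-679)) = √(-32 + I*√154/(-679)) = √(-32 + I*√154*(-1/679)) = √(-32 - I*√154/679)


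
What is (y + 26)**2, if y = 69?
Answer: 9025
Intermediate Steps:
(y + 26)**2 = (69 + 26)**2 = 95**2 = 9025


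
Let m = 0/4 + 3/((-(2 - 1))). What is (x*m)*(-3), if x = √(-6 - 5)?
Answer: 9*I*√11 ≈ 29.85*I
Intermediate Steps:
x = I*√11 (x = √(-11) = I*√11 ≈ 3.3166*I)
m = -3 (m = 0*(¼) + 3/((-1*1)) = 0 + 3/(-1) = 0 + 3*(-1) = 0 - 3 = -3)
(x*m)*(-3) = ((I*√11)*(-3))*(-3) = -3*I*√11*(-3) = 9*I*√11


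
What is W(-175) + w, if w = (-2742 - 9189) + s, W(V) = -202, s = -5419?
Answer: -17552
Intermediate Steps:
w = -17350 (w = (-2742 - 9189) - 5419 = -11931 - 5419 = -17350)
W(-175) + w = -202 - 17350 = -17552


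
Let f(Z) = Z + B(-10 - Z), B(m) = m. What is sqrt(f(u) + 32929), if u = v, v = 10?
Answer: sqrt(32919) ≈ 181.44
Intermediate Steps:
u = 10
f(Z) = -10 (f(Z) = Z + (-10 - Z) = -10)
sqrt(f(u) + 32929) = sqrt(-10 + 32929) = sqrt(32919)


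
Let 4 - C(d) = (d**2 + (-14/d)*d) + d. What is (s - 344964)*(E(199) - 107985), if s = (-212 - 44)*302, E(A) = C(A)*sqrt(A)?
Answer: 45599473860 + 16798983832*sqrt(199) ≈ 2.8258e+11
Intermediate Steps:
C(d) = 18 - d - d**2 (C(d) = 4 - ((d**2 + (-14/d)*d) + d) = 4 - ((d**2 - 14) + d) = 4 - ((-14 + d**2) + d) = 4 - (-14 + d + d**2) = 4 + (14 - d - d**2) = 18 - d - d**2)
E(A) = sqrt(A)*(18 - A - A**2) (E(A) = (18 - A - A**2)*sqrt(A) = sqrt(A)*(18 - A - A**2))
s = -77312 (s = -256*302 = -77312)
(s - 344964)*(E(199) - 107985) = (-77312 - 344964)*(sqrt(199)*(18 - 1*199 - 1*199**2) - 107985) = -422276*(sqrt(199)*(18 - 199 - 1*39601) - 107985) = -422276*(sqrt(199)*(18 - 199 - 39601) - 107985) = -422276*(sqrt(199)*(-39782) - 107985) = -422276*(-39782*sqrt(199) - 107985) = -422276*(-107985 - 39782*sqrt(199)) = 45599473860 + 16798983832*sqrt(199)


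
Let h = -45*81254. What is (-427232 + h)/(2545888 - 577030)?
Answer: -2041831/984429 ≈ -2.0741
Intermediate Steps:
h = -3656430
(-427232 + h)/(2545888 - 577030) = (-427232 - 3656430)/(2545888 - 577030) = -4083662/1968858 = -4083662*1/1968858 = -2041831/984429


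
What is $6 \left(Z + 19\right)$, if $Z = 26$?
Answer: $270$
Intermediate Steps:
$6 \left(Z + 19\right) = 6 \left(26 + 19\right) = 6 \cdot 45 = 270$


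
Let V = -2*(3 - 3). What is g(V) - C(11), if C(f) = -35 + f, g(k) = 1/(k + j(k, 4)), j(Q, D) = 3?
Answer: 73/3 ≈ 24.333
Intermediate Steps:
V = 0 (V = -2*0 = 0)
g(k) = 1/(3 + k) (g(k) = 1/(k + 3) = 1/(3 + k))
g(V) - C(11) = 1/(3 + 0) - (-35 + 11) = 1/3 - 1*(-24) = 1/3 + 24 = 73/3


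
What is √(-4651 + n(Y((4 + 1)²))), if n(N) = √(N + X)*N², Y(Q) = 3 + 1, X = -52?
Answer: √(-4651 + 64*I*√3) ≈ 0.8127 + 68.203*I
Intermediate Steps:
Y(Q) = 4
n(N) = N²*√(-52 + N) (n(N) = √(N - 52)*N² = √(-52 + N)*N² = N²*√(-52 + N))
√(-4651 + n(Y((4 + 1)²))) = √(-4651 + 4²*√(-52 + 4)) = √(-4651 + 16*√(-48)) = √(-4651 + 16*(4*I*√3)) = √(-4651 + 64*I*√3)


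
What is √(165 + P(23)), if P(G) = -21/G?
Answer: √86802/23 ≈ 12.810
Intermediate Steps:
√(165 + P(23)) = √(165 - 21/23) = √(3774/23) = √86802/23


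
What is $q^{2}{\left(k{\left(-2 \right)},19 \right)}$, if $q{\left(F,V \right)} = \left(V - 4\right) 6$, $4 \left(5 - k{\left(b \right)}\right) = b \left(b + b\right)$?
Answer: $8100$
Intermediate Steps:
$k{\left(b \right)} = 5 - \frac{b^{2}}{2}$ ($k{\left(b \right)} = 5 - \frac{b \left(b + b\right)}{4} = 5 - \frac{b 2 b}{4} = 5 - \frac{2 b^{2}}{4} = 5 - \frac{b^{2}}{2}$)
$q{\left(F,V \right)} = -24 + 6 V$ ($q{\left(F,V \right)} = \left(-4 + V\right) 6 = -24 + 6 V$)
$q^{2}{\left(k{\left(-2 \right)},19 \right)} = \left(-24 + 6 \cdot 19\right)^{2} = \left(-24 + 114\right)^{2} = 90^{2} = 8100$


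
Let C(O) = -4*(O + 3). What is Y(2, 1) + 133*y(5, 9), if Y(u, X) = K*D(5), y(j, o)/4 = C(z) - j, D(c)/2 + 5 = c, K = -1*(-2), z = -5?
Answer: 1596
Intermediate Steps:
C(O) = -12 - 4*O (C(O) = -4*(3 + O) = -12 - 4*O)
K = 2
D(c) = -10 + 2*c
y(j, o) = 32 - 4*j (y(j, o) = 4*((-12 - 4*(-5)) - j) = 4*((-12 + 20) - j) = 4*(8 - j) = 32 - 4*j)
Y(u, X) = 0 (Y(u, X) = 2*(-10 + 2*5) = 2*(-10 + 10) = 2*0 = 0)
Y(2, 1) + 133*y(5, 9) = 0 + 133*(32 - 4*5) = 0 + 133*(32 - 20) = 0 + 133*12 = 0 + 1596 = 1596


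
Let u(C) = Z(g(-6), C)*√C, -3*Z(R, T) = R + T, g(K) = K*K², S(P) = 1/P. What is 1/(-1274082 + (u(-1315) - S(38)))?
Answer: -16557970014/21100662840897661 - 6632292*I*√1315/21100662840897661 ≈ -7.8471e-7 - 1.1398e-8*I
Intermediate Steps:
g(K) = K³
Z(R, T) = -R/3 - T/3 (Z(R, T) = -(R + T)/3 = -R/3 - T/3)
u(C) = √C*(72 - C/3) (u(C) = (-⅓*(-6)³ - C/3)*√C = (-⅓*(-216) - C/3)*√C = (72 - C/3)*√C = √C*(72 - C/3))
1/(-1274082 + (u(-1315) - S(38))) = 1/(-1274082 + (√(-1315)*(216 - 1*(-1315))/3 - 1/38)) = 1/(-1274082 + ((I*√1315)*(216 + 1315)/3 - 1*1/38)) = 1/(-1274082 + ((⅓)*(I*√1315)*1531 - 1/38)) = 1/(-1274082 + (1531*I*√1315/3 - 1/38)) = 1/(-1274082 + (-1/38 + 1531*I*√1315/3)) = 1/(-48415117/38 + 1531*I*√1315/3)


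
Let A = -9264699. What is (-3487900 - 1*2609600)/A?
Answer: 677500/1029411 ≈ 0.65814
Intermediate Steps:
(-3487900 - 1*2609600)/A = (-3487900 - 1*2609600)/(-9264699) = (-3487900 - 2609600)*(-1/9264699) = -6097500*(-1/9264699) = 677500/1029411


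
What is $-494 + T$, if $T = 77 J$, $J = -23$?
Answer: $-2265$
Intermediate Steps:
$T = -1771$ ($T = 77 \left(-23\right) = -1771$)
$-494 + T = -494 - 1771 = -2265$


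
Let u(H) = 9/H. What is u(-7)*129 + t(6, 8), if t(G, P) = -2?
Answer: -1175/7 ≈ -167.86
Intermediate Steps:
u(-7)*129 + t(6, 8) = (9/(-7))*129 - 2 = (9*(-⅐))*129 - 2 = -9/7*129 - 2 = -1161/7 - 2 = -1175/7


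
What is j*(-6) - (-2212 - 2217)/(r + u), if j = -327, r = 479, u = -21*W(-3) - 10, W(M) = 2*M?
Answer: 1171819/595 ≈ 1969.4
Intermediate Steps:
u = 116 (u = -42*(-3) - 10 = -21*(-6) - 10 = 126 - 10 = 116)
j*(-6) - (-2212 - 2217)/(r + u) = -327*(-6) - (-2212 - 2217)/(479 + 116) = 1962 - (-4429)/595 = 1962 - 1*(-4429/595) = 1962 + 4429/595 = 1171819/595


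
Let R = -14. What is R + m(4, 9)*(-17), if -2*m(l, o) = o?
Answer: 125/2 ≈ 62.500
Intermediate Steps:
m(l, o) = -o/2
R + m(4, 9)*(-17) = -14 - 1/2*9*(-17) = -14 - 9/2*(-17) = -14 + 153/2 = 125/2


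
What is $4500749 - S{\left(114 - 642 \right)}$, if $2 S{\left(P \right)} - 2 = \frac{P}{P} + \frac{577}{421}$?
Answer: $\frac{1894814409}{421} \approx 4.5007 \cdot 10^{6}$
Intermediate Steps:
$S{\left(P \right)} = \frac{920}{421}$ ($S{\left(P \right)} = 1 + \frac{\frac{P}{P} + \frac{577}{421}}{2} = 1 + \frac{1 + 577 \cdot \frac{1}{421}}{2} = 1 + \frac{1 + \frac{577}{421}}{2} = 1 + \frac{1}{2} \cdot \frac{998}{421} = 1 + \frac{499}{421} = \frac{920}{421}$)
$4500749 - S{\left(114 - 642 \right)} = 4500749 - \frac{920}{421} = \frac{1894814409}{421}$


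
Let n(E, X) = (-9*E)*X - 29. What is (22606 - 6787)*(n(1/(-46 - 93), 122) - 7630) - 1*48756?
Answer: -16830331041/139 ≈ -1.2108e+8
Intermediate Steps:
n(E, X) = -29 - 9*E*X (n(E, X) = -9*E*X - 29 = -29 - 9*E*X)
(22606 - 6787)*(n(1/(-46 - 93), 122) - 7630) - 1*48756 = (22606 - 6787)*((-29 - 9*122/(-46 - 93)) - 7630) - 1*48756 = 15819*((-29 - 9*122/(-139)) - 7630) - 48756 = 15819*((-29 - 9*(-1/139)*122) - 7630) - 48756 = 15819*((-29 + 1098/139) - 7630) - 48756 = 15819*(-2933/139 - 7630) - 48756 = 15819*(-1063503/139) - 48756 = -16823553957/139 - 48756 = -16830331041/139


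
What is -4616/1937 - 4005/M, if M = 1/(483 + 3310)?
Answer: -29424903821/1937 ≈ -1.5191e+7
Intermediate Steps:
M = 1/3793 ≈ 0.00026364
-4616/1937 - 4005/M = -4616/1937 - 4005/1/3793 = -4616*1/1937 - 4005*3793 = -4616/1937 - 15190965 = -29424903821/1937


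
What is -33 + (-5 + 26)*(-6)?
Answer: -159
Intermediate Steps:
-33 + (-5 + 26)*(-6) = -33 + 21*(-6) = -33 - 126 = -159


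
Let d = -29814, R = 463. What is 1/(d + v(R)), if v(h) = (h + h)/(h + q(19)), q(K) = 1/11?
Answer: -2547/75931165 ≈ -3.3544e-5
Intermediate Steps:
q(K) = 1/11
v(h) = 2*h/(1/11 + h) (v(h) = (h + h)/(h + 1/11) = (2*h)/(1/11 + h) = 2*h/(1/11 + h))
1/(d + v(R)) = 1/(-29814 + 22*463/(1 + 11*463)) = 1/(-29814 + 22*463/(1 + 5093)) = 1/(-29814 + 22*463/5094) = 1/(-29814 + 22*463*(1/5094)) = 1/(-29814 + 5093/2547) = 1/(-75931165/2547) = -2547/75931165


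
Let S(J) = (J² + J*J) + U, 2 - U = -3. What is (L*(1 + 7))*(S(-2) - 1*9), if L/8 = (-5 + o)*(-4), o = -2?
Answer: 7168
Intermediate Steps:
U = 5 (U = 2 - 1*(-3) = 2 + 3 = 5)
L = 224 (L = 8*((-5 - 2)*(-4)) = 8*(-7*(-4)) = 8*28 = 224)
S(J) = 5 + 2*J² (S(J) = (J² + J*J) + 5 = (J² + J²) + 5 = 2*J² + 5 = 5 + 2*J²)
(L*(1 + 7))*(S(-2) - 1*9) = (224*(1 + 7))*((5 + 2*(-2)²) - 1*9) = (224*8)*((5 + 2*4) - 9) = 1792*((5 + 8) - 9) = 1792*(13 - 9) = 1792*4 = 7168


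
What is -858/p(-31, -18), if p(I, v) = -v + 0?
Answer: -143/3 ≈ -47.667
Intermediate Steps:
p(I, v) = -v
-858/p(-31, -18) = -858/((-1*(-18))) = -858/18 = -858*1/18 = -143/3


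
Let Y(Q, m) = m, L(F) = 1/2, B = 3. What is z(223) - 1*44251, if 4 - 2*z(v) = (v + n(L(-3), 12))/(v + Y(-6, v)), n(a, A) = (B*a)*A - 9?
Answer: -9867585/223 ≈ -44249.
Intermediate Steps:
L(F) = ½
n(a, A) = -9 + 3*A*a (n(a, A) = (3*a)*A - 9 = 3*A*a - 9 = -9 + 3*A*a)
z(v) = 2 - (9 + v)/(4*v) (z(v) = 2 - (v + (-9 + 3*12*(½)))/(2*(v + v)) = 2 - (v + (-9 + 18))/(2*(2*v)) = 2 - (v + 9)*1/(2*v)/2 = 2 - (9 + v)*1/(2*v)/2 = 2 - (9 + v)/(4*v))
z(223) - 1*44251 = (¼)*(-9 + 7*223)/223 - 1*44251 = (¼)*(1/223)*(-9 + 1561) - 44251 = (¼)*(1/223)*1552 - 44251 = 388/223 - 44251 = -9867585/223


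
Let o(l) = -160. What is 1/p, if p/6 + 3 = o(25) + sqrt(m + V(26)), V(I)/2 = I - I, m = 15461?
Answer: -163/66648 - sqrt(15461)/66648 ≈ -0.0043113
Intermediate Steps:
V(I) = 0 (V(I) = 2*(I - I) = 2*0 = 0)
p = -978 + 6*sqrt(15461) (p = -18 + 6*(-160 + sqrt(15461 + 0)) = -18 + 6*(-160 + sqrt(15461)) = -18 + (-960 + 6*sqrt(15461)) = -978 + 6*sqrt(15461) ≈ -231.95)
1/p = 1/(-978 + 6*sqrt(15461))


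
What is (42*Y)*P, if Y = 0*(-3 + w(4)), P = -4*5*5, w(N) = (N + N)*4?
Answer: 0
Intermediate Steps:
w(N) = 8*N (w(N) = (2*N)*4 = 8*N)
P = -100 (P = -20*5 = -100)
Y = 0 (Y = 0*(-3 + 8*4) = 0*(-3 + 32) = 0*29 = 0)
(42*Y)*P = (42*0)*(-100) = 0*(-100) = 0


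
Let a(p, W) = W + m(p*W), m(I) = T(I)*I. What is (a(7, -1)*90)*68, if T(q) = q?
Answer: 293760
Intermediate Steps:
m(I) = I**2 (m(I) = I*I = I**2)
a(p, W) = W + W**2*p**2 (a(p, W) = W + (p*W)**2 = W + (W*p)**2 = W + W**2*p**2)
(a(7, -1)*90)*68 = (-(1 - 1*7**2)*90)*68 = (-(1 - 1*49)*90)*68 = (-(1 - 49)*90)*68 = (-1*(-48)*90)*68 = (48*90)*68 = 4320*68 = 293760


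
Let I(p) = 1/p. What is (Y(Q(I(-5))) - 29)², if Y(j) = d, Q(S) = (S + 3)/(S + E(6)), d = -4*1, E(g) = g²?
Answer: 1089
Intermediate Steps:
d = -4
Q(S) = (3 + S)/(36 + S) (Q(S) = (S + 3)/(S + 6²) = (3 + S)/(S + 36) = (3 + S)/(36 + S))
Y(j) = -4
(Y(Q(I(-5))) - 29)² = (-4 - 29)² = (-33)² = 1089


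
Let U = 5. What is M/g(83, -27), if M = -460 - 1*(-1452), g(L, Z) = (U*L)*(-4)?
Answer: -248/415 ≈ -0.59759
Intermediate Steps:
g(L, Z) = -20*L (g(L, Z) = (5*L)*(-4) = -20*L)
M = 992 (M = -460 + 1452 = 992)
M/g(83, -27) = 992/((-20*83)) = 992/(-1660) = 992*(-1/1660) = -248/415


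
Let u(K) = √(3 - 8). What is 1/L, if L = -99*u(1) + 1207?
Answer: 1207/1505854 + 99*I*√5/1505854 ≈ 0.00080154 + 0.00014701*I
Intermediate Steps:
u(K) = I*√5 (u(K) = √(-5) = I*√5)
L = 1207 - 99*I*√5 (L = -99*I*√5 + 1207 = 1207 - 99*I*√5 ≈ 1207.0 - 221.37*I)
1/L = 1/(1207 - 99*I*√5)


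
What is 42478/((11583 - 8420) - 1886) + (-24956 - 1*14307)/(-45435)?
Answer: 1980126781/58020495 ≈ 34.128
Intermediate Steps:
42478/((11583 - 8420) - 1886) + (-24956 - 1*14307)/(-45435) = 42478/(3163 - 1886) + (-24956 - 14307)*(-1/45435) = 42478/1277 - 39263*(-1/45435) = 42478*(1/1277) + 39263/45435 = 42478/1277 + 39263/45435 = 1980126781/58020495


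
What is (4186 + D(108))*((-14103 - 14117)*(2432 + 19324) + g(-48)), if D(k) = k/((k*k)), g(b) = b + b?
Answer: -23130169831252/9 ≈ -2.5700e+12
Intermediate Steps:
g(b) = 2*b
D(k) = 1/k (D(k) = k/(k**2) = k/k**2 = 1/k)
(4186 + D(108))*((-14103 - 14117)*(2432 + 19324) + g(-48)) = (4186 + 1/108)*((-14103 - 14117)*(2432 + 19324) + 2*(-48)) = (4186 + 1/108)*(-28220*21756 - 96) = 452089*(-613954320 - 96)/108 = (452089/108)*(-613954416) = -23130169831252/9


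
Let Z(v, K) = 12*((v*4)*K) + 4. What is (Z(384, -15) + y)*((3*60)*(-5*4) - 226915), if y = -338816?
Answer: 141834035380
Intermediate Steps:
Z(v, K) = 4 + 48*K*v (Z(v, K) = 12*((4*v)*K) + 4 = 12*(4*K*v) + 4 = 48*K*v + 4 = 4 + 48*K*v)
(Z(384, -15) + y)*((3*60)*(-5*4) - 226915) = ((4 + 48*(-15)*384) - 338816)*((3*60)*(-5*4) - 226915) = ((4 - 276480) - 338816)*(180*(-20) - 226915) = (-276476 - 338816)*(-3600 - 226915) = -615292*(-230515) = 141834035380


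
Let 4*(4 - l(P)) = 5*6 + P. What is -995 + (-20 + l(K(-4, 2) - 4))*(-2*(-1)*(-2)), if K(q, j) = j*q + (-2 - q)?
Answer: -911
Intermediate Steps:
K(q, j) = -2 - q + j*q
l(P) = -7/2 - P/4 (l(P) = 4 - (5*6 + P)/4 = 4 - (30 + P)/4 = 4 + (-15/2 - P/4) = -7/2 - P/4)
-995 + (-20 + l(K(-4, 2) - 4))*(-2*(-1)*(-2)) = -995 + (-20 + (-7/2 - ((-2 - 1*(-4) + 2*(-4)) - 4)/4))*(-2*(-1)*(-2)) = -995 + (-20 + (-7/2 - ((-2 + 4 - 8) - 4)/4))*(2*(-2)) = -995 + (-20 + (-7/2 - (-6 - 4)/4))*(-4) = -995 + (-20 + (-7/2 - ¼*(-10)))*(-4) = -995 + (-20 + (-7/2 + 5/2))*(-4) = -995 + (-20 - 1)*(-4) = -995 - 21*(-4) = -995 + 84 = -911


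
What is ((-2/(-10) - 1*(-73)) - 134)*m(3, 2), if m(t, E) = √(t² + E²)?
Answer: -304*√13/5 ≈ -219.22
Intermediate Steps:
m(t, E) = √(E² + t²)
((-2/(-10) - 1*(-73)) - 134)*m(3, 2) = ((-2/(-10) - 1*(-73)) - 134)*√(2² + 3²) = ((-2*(-⅒) + 73) - 134)*√(4 + 9) = ((⅕ + 73) - 134)*√13 = (366/5 - 134)*√13 = -304*√13/5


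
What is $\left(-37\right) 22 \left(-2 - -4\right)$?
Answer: $-1628$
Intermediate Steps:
$\left(-37\right) 22 \left(-2 - -4\right) = - 814 \left(-2 + 4\right) = \left(-814\right) 2 = -1628$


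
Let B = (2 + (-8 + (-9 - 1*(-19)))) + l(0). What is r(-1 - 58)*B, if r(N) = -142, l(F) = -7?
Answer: 426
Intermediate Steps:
B = -3 (B = (2 + (-8 + (-9 - 1*(-19)))) - 7 = (2 + (-8 + (-9 + 19))) - 7 = (2 + (-8 + 10)) - 7 = (2 + 2) - 7 = 4 - 7 = -3)
r(-1 - 58)*B = -142*(-3) = 426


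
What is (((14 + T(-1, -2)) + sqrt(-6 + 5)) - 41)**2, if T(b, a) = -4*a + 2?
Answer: (17 - I)**2 ≈ 288.0 - 34.0*I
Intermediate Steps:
T(b, a) = 2 - 4*a
(((14 + T(-1, -2)) + sqrt(-6 + 5)) - 41)**2 = (((14 + (2 - 4*(-2))) + sqrt(-6 + 5)) - 41)**2 = (((14 + (2 + 8)) + sqrt(-1)) - 41)**2 = (((14 + 10) + I) - 41)**2 = ((24 + I) - 41)**2 = (-17 + I)**2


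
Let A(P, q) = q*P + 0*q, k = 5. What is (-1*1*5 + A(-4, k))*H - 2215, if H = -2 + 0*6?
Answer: -2165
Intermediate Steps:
A(P, q) = P*q (A(P, q) = P*q + 0 = P*q)
H = -2 (H = -2 + 0 = -2)
(-1*1*5 + A(-4, k))*H - 2215 = (-1*1*5 - 4*5)*(-2) - 2215 = (-1*5 - 20)*(-2) - 2215 = (-5 - 20)*(-2) - 2215 = -25*(-2) - 2215 = 50 - 2215 = -2165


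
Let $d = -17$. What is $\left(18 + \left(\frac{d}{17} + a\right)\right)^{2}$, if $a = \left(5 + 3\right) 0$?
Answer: $289$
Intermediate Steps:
$a = 0$ ($a = 8 \cdot 0 = 0$)
$\left(18 + \left(\frac{d}{17} + a\right)\right)^{2} = \left(18 + \left(- \frac{17}{17} + 0\right)\right)^{2} = \left(18 + \left(\left(-17\right) \frac{1}{17} + 0\right)\right)^{2} = \left(18 + \left(-1 + 0\right)\right)^{2} = \left(18 - 1\right)^{2} = 17^{2} = 289$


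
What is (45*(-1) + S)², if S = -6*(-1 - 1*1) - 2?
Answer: 1225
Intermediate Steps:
S = 10 (S = -6*(-1 - 1) - 2 = -6*(-2) - 2 = 12 - 2 = 10)
(45*(-1) + S)² = (45*(-1) + 10)² = (-45 + 10)² = (-35)² = 1225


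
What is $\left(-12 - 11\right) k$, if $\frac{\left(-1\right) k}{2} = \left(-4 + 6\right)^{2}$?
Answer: $184$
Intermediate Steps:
$k = -8$ ($k = - 2 \left(-4 + 6\right)^{2} = - 2 \cdot 2^{2} = \left(-2\right) 4 = -8$)
$\left(-12 - 11\right) k = \left(-12 - 11\right) \left(-8\right) = \left(-23\right) \left(-8\right) = 184$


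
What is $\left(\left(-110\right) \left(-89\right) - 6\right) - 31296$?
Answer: $-21512$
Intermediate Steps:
$\left(\left(-110\right) \left(-89\right) - 6\right) - 31296 = \left(9790 - 6\right) - 31296 = 9784 - 31296 = -21512$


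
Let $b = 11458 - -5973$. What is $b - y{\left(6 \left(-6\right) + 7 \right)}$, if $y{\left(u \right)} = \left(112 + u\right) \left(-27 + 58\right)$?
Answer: $14858$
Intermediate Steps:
$b = 17431$ ($b = 11458 + 5973 = 17431$)
$y{\left(u \right)} = 3472 + 31 u$ ($y{\left(u \right)} = \left(112 + u\right) 31 = 3472 + 31 u$)
$b - y{\left(6 \left(-6\right) + 7 \right)} = 17431 - \left(3472 + 31 \left(6 \left(-6\right) + 7\right)\right) = 17431 - \left(3472 + 31 \left(-36 + 7\right)\right) = 17431 - \left(3472 + 31 \left(-29\right)\right) = 17431 - \left(3472 - 899\right) = 17431 - 2573 = 14858$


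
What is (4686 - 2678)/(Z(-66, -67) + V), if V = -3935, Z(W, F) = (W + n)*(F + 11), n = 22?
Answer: -2008/1471 ≈ -1.3651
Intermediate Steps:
Z(W, F) = (11 + F)*(22 + W) (Z(W, F) = (W + 22)*(F + 11) = (22 + W)*(11 + F) = (11 + F)*(22 + W))
(4686 - 2678)/(Z(-66, -67) + V) = (4686 - 2678)/((242 + 11*(-66) + 22*(-67) - 67*(-66)) - 3935) = 2008/((242 - 726 - 1474 + 4422) - 3935) = 2008/(2464 - 3935) = 2008/(-1471) = 2008*(-1/1471) = -2008/1471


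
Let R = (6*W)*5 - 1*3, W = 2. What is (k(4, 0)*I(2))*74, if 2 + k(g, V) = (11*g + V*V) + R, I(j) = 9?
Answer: 65934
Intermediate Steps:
R = 57 (R = (6*2)*5 - 1*3 = 12*5 - 3 = 60 - 3 = 57)
k(g, V) = 55 + V² + 11*g (k(g, V) = -2 + ((11*g + V*V) + 57) = -2 + ((11*g + V²) + 57) = -2 + ((V² + 11*g) + 57) = -2 + (57 + V² + 11*g) = 55 + V² + 11*g)
(k(4, 0)*I(2))*74 = ((55 + 0² + 11*4)*9)*74 = ((55 + 0 + 44)*9)*74 = (99*9)*74 = 891*74 = 65934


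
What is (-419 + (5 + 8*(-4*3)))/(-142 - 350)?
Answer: 85/82 ≈ 1.0366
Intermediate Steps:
(-419 + (5 + 8*(-4*3)))/(-142 - 350) = (-419 + (5 + 8*(-12)))/(-492) = (-419 + (5 - 96))*(-1/492) = (-419 - 91)*(-1/492) = -510*(-1/492) = 85/82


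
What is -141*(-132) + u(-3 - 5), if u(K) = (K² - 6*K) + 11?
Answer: 18735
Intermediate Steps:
u(K) = 11 + K² - 6*K
-141*(-132) + u(-3 - 5) = -141*(-132) + (11 + (-3 - 5)² - 6*(-3 - 5)) = 18612 + (11 + (-8)² - 6*(-8)) = 18612 + (11 + 64 + 48) = 18612 + 123 = 18735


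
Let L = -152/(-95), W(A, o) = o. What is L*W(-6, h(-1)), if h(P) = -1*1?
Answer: -8/5 ≈ -1.6000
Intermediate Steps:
h(P) = -1
L = 8/5 (L = -152*(-1)/95 = -1*(-8/5) = 8/5 ≈ 1.6000)
L*W(-6, h(-1)) = (8/5)*(-1) = -8/5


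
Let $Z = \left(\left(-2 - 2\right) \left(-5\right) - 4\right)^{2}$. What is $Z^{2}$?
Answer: $65536$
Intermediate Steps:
$Z = 256$ ($Z = \left(\left(-4\right) \left(-5\right) - 4\right)^{2} = \left(20 - 4\right)^{2} = 16^{2} = 256$)
$Z^{2} = 256^{2} = 65536$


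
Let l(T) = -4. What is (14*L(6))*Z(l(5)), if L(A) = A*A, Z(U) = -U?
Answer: 2016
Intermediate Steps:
L(A) = A²
(14*L(6))*Z(l(5)) = (14*6²)*(-1*(-4)) = (14*36)*4 = 504*4 = 2016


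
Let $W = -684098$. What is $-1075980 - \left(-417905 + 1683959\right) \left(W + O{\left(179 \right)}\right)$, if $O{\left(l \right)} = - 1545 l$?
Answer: $1216237497282$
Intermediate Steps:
$-1075980 - \left(-417905 + 1683959\right) \left(W + O{\left(179 \right)}\right) = -1075980 - \left(-417905 + 1683959\right) \left(-684098 - 276555\right) = -1075980 - 1266054 \left(-684098 - 276555\right) = -1075980 - 1266054 \left(-960653\right) = -1075980 - -1216238573262 = -1075980 + 1216238573262 = 1216237497282$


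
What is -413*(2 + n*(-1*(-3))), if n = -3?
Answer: 2891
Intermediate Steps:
-413*(2 + n*(-1*(-3))) = -413*(2 - (-3)*(-3)) = -413*(2 - 3*3) = -413*(2 - 9) = -413*(-7) = 2891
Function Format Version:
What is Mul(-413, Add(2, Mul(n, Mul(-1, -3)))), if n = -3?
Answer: 2891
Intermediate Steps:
Mul(-413, Add(2, Mul(n, Mul(-1, -3)))) = Mul(-413, Add(2, Mul(-3, Mul(-1, -3)))) = Mul(-413, Add(2, Mul(-3, 3))) = Mul(-413, Add(2, -9)) = Mul(-413, -7) = 2891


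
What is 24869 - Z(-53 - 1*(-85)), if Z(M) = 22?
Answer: 24847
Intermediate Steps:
24869 - Z(-53 - 1*(-85)) = 24869 - 1*22 = 24869 - 22 = 24847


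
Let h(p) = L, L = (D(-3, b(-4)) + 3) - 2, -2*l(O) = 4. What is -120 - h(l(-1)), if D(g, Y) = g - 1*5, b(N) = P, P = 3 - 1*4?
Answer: -113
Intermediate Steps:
P = -1 (P = 3 - 4 = -1)
l(O) = -2 (l(O) = -½*4 = -2)
b(N) = -1
D(g, Y) = -5 + g (D(g, Y) = g - 5 = -5 + g)
L = -7 (L = ((-5 - 3) + 3) - 2 = (-8 + 3) - 2 = -5 - 2 = -7)
h(p) = -7
-120 - h(l(-1)) = -120 - 1*(-7) = -120 + 7 = -113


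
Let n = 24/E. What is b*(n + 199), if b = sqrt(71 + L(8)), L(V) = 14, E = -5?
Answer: 971*sqrt(85)/5 ≈ 1790.4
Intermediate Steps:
b = sqrt(85) (b = sqrt(71 + 14) = sqrt(85) ≈ 9.2195)
n = -24/5 (n = 24/(-5) = 24*(-1/5) = -24/5 ≈ -4.8000)
b*(n + 199) = sqrt(85)*(-24/5 + 199) = sqrt(85)*(971/5) = 971*sqrt(85)/5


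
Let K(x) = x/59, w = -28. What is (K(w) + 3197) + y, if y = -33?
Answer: 186648/59 ≈ 3163.5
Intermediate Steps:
K(x) = x/59 (K(x) = x*(1/59) = x/59)
(K(w) + 3197) + y = ((1/59)*(-28) + 3197) - 33 = (-28/59 + 3197) - 33 = 188595/59 - 33 = 186648/59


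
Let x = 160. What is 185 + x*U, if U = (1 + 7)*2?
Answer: 2745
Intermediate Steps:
U = 16 (U = 8*2 = 16)
185 + x*U = 185 + 160*16 = 185 + 2560 = 2745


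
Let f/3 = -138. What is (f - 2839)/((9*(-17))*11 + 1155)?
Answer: 3253/528 ≈ 6.1610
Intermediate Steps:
f = -414 (f = 3*(-138) = -414)
(f - 2839)/((9*(-17))*11 + 1155) = (-414 - 2839)/((9*(-17))*11 + 1155) = -3253/(-153*11 + 1155) = -3253/(-1683 + 1155) = -3253/(-528) = -3253*(-1/528) = 3253/528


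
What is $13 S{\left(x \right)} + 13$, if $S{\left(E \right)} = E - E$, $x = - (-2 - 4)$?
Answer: $13$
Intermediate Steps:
$x = 6$ ($x = \left(-1\right) \left(-6\right) = 6$)
$S{\left(E \right)} = 0$
$13 S{\left(x \right)} + 13 = 13 \cdot 0 + 13 = 0 + 13 = 13$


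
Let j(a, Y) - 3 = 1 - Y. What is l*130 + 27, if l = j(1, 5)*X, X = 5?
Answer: -623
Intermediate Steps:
j(a, Y) = 4 - Y (j(a, Y) = 3 + (1 - Y) = 4 - Y)
l = -5 (l = (4 - 1*5)*5 = (4 - 5)*5 = -1*5 = -5)
l*130 + 27 = -5*130 + 27 = -650 + 27 = -623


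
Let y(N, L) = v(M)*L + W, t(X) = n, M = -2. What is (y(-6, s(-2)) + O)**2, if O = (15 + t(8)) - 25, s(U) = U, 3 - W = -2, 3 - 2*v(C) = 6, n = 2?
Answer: 0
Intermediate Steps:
v(C) = -3/2 (v(C) = 3/2 - 1/2*6 = 3/2 - 3 = -3/2)
W = 5 (W = 3 - 1*(-2) = 3 + 2 = 5)
t(X) = 2
y(N, L) = 5 - 3*L/2 (y(N, L) = -3*L/2 + 5 = 5 - 3*L/2)
O = -8 (O = (15 + 2) - 25 = 17 - 25 = -8)
(y(-6, s(-2)) + O)**2 = ((5 - 3/2*(-2)) - 8)**2 = ((5 + 3) - 8)**2 = (8 - 8)**2 = 0**2 = 0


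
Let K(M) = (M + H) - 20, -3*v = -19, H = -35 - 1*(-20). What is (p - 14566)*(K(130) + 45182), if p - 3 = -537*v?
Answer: -813356028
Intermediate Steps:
H = -15 (H = -35 + 20 = -15)
v = 19/3 (v = -1/3*(-19) = 19/3 ≈ 6.3333)
p = -3398 (p = 3 - 537*19/3 = 3 - 3401 = -3398)
K(M) = -35 + M (K(M) = (M - 15) - 20 = (-15 + M) - 20 = -35 + M)
(p - 14566)*(K(130) + 45182) = (-3398 - 14566)*((-35 + 130) + 45182) = -17964*(95 + 45182) = -17964*45277 = -813356028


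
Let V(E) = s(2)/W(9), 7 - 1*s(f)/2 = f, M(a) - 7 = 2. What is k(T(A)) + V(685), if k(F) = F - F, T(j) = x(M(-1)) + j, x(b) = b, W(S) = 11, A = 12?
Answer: 10/11 ≈ 0.90909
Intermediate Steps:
M(a) = 9 (M(a) = 7 + 2 = 9)
s(f) = 14 - 2*f
T(j) = 9 + j
k(F) = 0
V(E) = 10/11 (V(E) = (14 - 2*2)/11 = (14 - 4)*(1/11) = 10*(1/11) = 10/11)
k(T(A)) + V(685) = 0 + 10/11 = 10/11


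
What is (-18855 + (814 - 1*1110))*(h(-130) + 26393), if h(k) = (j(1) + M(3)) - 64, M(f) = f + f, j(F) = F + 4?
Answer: -504437340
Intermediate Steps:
j(F) = 4 + F
M(f) = 2*f
h(k) = -53 (h(k) = ((4 + 1) + 2*3) - 64 = (5 + 6) - 64 = 11 - 64 = -53)
(-18855 + (814 - 1*1110))*(h(-130) + 26393) = (-18855 + (814 - 1*1110))*(-53 + 26393) = (-18855 + (814 - 1110))*26340 = (-18855 - 296)*26340 = -19151*26340 = -504437340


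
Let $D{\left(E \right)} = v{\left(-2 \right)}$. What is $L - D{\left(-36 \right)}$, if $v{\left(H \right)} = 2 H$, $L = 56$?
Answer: $60$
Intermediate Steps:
$D{\left(E \right)} = -4$ ($D{\left(E \right)} = 2 \left(-2\right) = -4$)
$L - D{\left(-36 \right)} = 56 - -4 = 56 + 4 = 60$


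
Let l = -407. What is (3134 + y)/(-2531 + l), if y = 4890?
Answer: -4012/1469 ≈ -2.7311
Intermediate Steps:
(3134 + y)/(-2531 + l) = (3134 + 4890)/(-2531 - 407) = 8024/(-2938) = 8024*(-1/2938) = -4012/1469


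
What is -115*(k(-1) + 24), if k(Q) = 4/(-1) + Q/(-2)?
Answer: -4715/2 ≈ -2357.5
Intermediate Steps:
k(Q) = -4 - Q/2 (k(Q) = 4*(-1) + Q*(-½) = -4 - Q/2)
-115*(k(-1) + 24) = -115*((-4 - ½*(-1)) + 24) = -115*((-4 + ½) + 24) = -115*(-7/2 + 24) = -115*41/2 = -4715/2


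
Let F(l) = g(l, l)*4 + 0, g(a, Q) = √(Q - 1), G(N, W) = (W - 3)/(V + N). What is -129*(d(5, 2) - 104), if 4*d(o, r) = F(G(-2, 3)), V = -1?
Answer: 13416 - 129*I ≈ 13416.0 - 129.0*I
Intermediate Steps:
G(N, W) = (-3 + W)/(-1 + N) (G(N, W) = (W - 3)/(-1 + N) = (-3 + W)/(-1 + N))
g(a, Q) = √(-1 + Q)
F(l) = 4*√(-1 + l) (F(l) = √(-1 + l)*4 + 0 = 4*√(-1 + l) + 0 = 4*√(-1 + l))
d(o, r) = I (d(o, r) = (4*√(-1 + (-3 + 3)/(-1 - 2)))/4 = (4*√(-1 + 0/(-3)))/4 = (4*√(-1 - ⅓*0))/4 = (4*√(-1 + 0))/4 = (4*√(-1))/4 = (4*I)/4 = I)
-129*(d(5, 2) - 104) = -129*(I - 104) = -129*(-104 + I) = 13416 - 129*I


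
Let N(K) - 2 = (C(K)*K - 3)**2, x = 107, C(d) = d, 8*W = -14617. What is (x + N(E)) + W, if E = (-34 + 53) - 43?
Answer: 2612887/8 ≈ 3.2661e+5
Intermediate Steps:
W = -14617/8 (W = (1/8)*(-14617) = -14617/8 ≈ -1827.1)
E = -24 (E = 19 - 43 = -24)
N(K) = 2 + (-3 + K**2)**2 (N(K) = 2 + (K*K - 3)**2 = 2 + (K**2 - 3)**2 = 2 + (-3 + K**2)**2)
(x + N(E)) + W = (107 + (2 + (-3 + (-24)**2)**2)) - 14617/8 = (107 + (2 + (-3 + 576)**2)) - 14617/8 = (107 + (2 + 573**2)) - 14617/8 = (107 + (2 + 328329)) - 14617/8 = (107 + 328331) - 14617/8 = 328438 - 14617/8 = 2612887/8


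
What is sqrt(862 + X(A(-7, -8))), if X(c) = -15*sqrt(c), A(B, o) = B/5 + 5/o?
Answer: sqrt(3448 - 27*I*sqrt(10))/2 ≈ 29.362 - 0.36349*I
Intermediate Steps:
A(B, o) = 5/o + B/5 (A(B, o) = B*(1/5) + 5/o = B/5 + 5/o = 5/o + B/5)
sqrt(862 + X(A(-7, -8))) = sqrt(862 - 15*sqrt(5/(-8) + (1/5)*(-7))) = sqrt(862 - 15*sqrt(5*(-1/8) - 7/5)) = sqrt(862 - 15*sqrt(-5/8 - 7/5)) = sqrt(862 - 27*I*sqrt(10)/4)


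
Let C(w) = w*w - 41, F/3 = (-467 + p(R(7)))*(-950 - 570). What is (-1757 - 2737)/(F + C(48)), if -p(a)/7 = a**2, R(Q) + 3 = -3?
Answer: -4494/3280903 ≈ -0.0013697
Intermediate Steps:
R(Q) = -6 (R(Q) = -3 - 3 = -6)
p(a) = -7*a**2
F = 3278640 (F = 3*((-467 - 7*(-6)**2)*(-950 - 570)) = 3*((-467 - 7*36)*(-1520)) = 3*((-467 - 252)*(-1520)) = 3*(-719*(-1520)) = 3*1092880 = 3278640)
C(w) = -41 + w**2 (C(w) = w**2 - 41 = -41 + w**2)
(-1757 - 2737)/(F + C(48)) = (-1757 - 2737)/(3278640 + (-41 + 48**2)) = -4494/(3278640 + (-41 + 2304)) = -4494/(3278640 + 2263) = -4494/3280903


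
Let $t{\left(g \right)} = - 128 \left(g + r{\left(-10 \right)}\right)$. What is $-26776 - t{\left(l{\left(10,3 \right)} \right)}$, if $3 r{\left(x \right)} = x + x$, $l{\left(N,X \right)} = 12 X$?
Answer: $- \frac{69064}{3} \approx -23021.0$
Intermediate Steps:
$r{\left(x \right)} = \frac{2 x}{3}$ ($r{\left(x \right)} = \frac{x + x}{3} = \frac{2 x}{3}$)
$t{\left(g \right)} = \frac{2560}{3} - 128 g$ ($t{\left(g \right)} = - 128 \left(g + \frac{2}{3} \left(-10\right)\right) = - 128 \left(g - \frac{20}{3}\right) = - 128 \left(- \frac{20}{3} + g\right) = \frac{2560}{3} - 128 g$)
$-26776 - t{\left(l{\left(10,3 \right)} \right)} = -26776 - \left(\frac{2560}{3} - 128 \cdot 12 \cdot 3\right) = -26776 - \left(\frac{2560}{3} - 4608\right) = -26776 - - \frac{11264}{3} = -26776 + \frac{11264}{3} = - \frac{69064}{3}$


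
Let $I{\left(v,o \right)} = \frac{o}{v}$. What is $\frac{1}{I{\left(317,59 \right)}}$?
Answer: $\frac{317}{59} \approx 5.3729$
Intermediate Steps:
$\frac{1}{I{\left(317,59 \right)}} = \frac{1}{59 \cdot \frac{1}{317}} = \frac{1}{\frac{59}{317}} = \frac{317}{59}$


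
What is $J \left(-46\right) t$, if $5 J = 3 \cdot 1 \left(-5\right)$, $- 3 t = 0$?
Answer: $0$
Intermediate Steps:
$t = 0$ ($t = \left(- \frac{1}{3}\right) 0 = 0$)
$J = -3$ ($J = \frac{3 \cdot 1 \left(-5\right)}{5} = \frac{3 \left(-5\right)}{5} = \frac{1}{5} \left(-15\right) = -3$)
$J \left(-46\right) t = \left(-3\right) \left(-46\right) 0 = 138 \cdot 0 = 0$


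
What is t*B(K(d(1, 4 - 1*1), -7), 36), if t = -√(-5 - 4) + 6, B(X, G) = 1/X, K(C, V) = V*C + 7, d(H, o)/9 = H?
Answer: -3/28 + 3*I/56 ≈ -0.10714 + 0.053571*I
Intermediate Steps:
d(H, o) = 9*H
K(C, V) = 7 + C*V (K(C, V) = C*V + 7 = 7 + C*V)
t = 6 - 3*I (t = -√(-9) + 6 = -3*I + 6 = 6 - 3*I ≈ 6.0 - 3.0*I)
t*B(K(d(1, 4 - 1*1), -7), 36) = (6 - 3*I)/(7 + (9*1)*(-7)) = (6 - 3*I)/(7 + 9*(-7)) = (6 - 3*I)/(7 - 63) = (6 - 3*I)/(-56) = (6 - 3*I)*(-1/56) = -3/28 + 3*I/56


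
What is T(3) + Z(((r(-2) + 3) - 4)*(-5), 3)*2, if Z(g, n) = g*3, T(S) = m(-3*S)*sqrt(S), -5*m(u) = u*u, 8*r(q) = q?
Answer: 75/2 - 81*sqrt(3)/5 ≈ 9.4408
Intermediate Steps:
r(q) = q/8
m(u) = -u**2/5 (m(u) = -u*u/5 = -u**2/5)
T(S) = -9*S**(5/2)/5 (T(S) = (-9*S**2/5)*sqrt(S) = -9*S**(5/2)/5)
Z(g, n) = 3*g
T(3) + Z(((r(-2) + 3) - 4)*(-5), 3)*2 = -81*sqrt(3)/5 + (3*((((1/8)*(-2) + 3) - 4)*(-5)))*2 = -81*sqrt(3)/5 + (3*(((-1/4 + 3) - 4)*(-5)))*2 = -81*sqrt(3)/5 + (3*((11/4 - 4)*(-5)))*2 = -81*sqrt(3)/5 + (3*(-5/4*(-5)))*2 = -81*sqrt(3)/5 + (3*(25/4))*2 = -81*sqrt(3)/5 + (75/4)*2 = -81*sqrt(3)/5 + 75/2 = 75/2 - 81*sqrt(3)/5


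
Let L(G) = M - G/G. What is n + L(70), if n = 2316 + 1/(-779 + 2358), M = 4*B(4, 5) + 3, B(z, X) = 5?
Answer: 3691703/1579 ≈ 2338.0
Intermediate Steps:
M = 23 (M = 4*5 + 3 = 20 + 3 = 23)
L(G) = 22 (L(G) = 23 - G/G = 23 - 1*1 = 23 - 1 = 22)
n = 3656965/1579 (n = 2316 + 1/1579 = 3656965/1579 ≈ 2316.0)
n + L(70) = 3656965/1579 + 22 = 3691703/1579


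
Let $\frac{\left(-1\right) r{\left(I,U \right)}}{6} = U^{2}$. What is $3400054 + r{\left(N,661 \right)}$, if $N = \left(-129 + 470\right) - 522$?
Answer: $778528$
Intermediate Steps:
$N = -181$ ($N = 341 - 522 = -181$)
$r{\left(I,U \right)} = - 6 U^{2}$
$3400054 + r{\left(N,661 \right)} = 3400054 - 6 \cdot 661^{2} = 3400054 - 2621526 = 778528$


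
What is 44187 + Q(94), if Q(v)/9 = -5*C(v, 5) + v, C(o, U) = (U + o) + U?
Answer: 40353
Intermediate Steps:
C(o, U) = o + 2*U
Q(v) = -450 - 36*v (Q(v) = 9*(-5*(v + 2*5) + v) = 9*(-5*(v + 10) + v) = 9*(-5*(10 + v) + v) = 9*((-50 - 5*v) + v) = 9*(-50 - 4*v) = -450 - 36*v)
44187 + Q(94) = 44187 + (-450 - 36*94) = 44187 + (-450 - 3384) = 44187 - 3834 = 40353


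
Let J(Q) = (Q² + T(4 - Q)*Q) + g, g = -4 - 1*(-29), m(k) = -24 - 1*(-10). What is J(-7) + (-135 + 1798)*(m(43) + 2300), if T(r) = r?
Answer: 3801615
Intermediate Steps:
m(k) = -14 (m(k) = -24 + 10 = -14)
g = 25 (g = -4 + 29 = 25)
J(Q) = 25 + Q² + Q*(4 - Q) (J(Q) = (Q² + (4 - Q)*Q) + 25 = (Q² + Q*(4 - Q)) + 25 = 25 + Q² + Q*(4 - Q))
J(-7) + (-135 + 1798)*(m(43) + 2300) = (25 + 4*(-7)) + (-135 + 1798)*(-14 + 2300) = (25 - 28) + 1663*2286 = -3 + 3801618 = 3801615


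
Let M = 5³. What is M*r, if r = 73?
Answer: 9125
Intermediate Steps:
M = 125
M*r = 125*73 = 9125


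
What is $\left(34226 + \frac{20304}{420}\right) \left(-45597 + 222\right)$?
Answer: $- \frac{10886388150}{7} \approx -1.5552 \cdot 10^{9}$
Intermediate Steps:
$\left(34226 + \frac{20304}{420}\right) \left(-45597 + 222\right) = \left(34226 + 20304 \cdot \frac{1}{420}\right) \left(-45375\right) = \left(34226 + \frac{1692}{35}\right) \left(-45375\right) = \frac{1199602}{35} \left(-45375\right) = - \frac{10886388150}{7}$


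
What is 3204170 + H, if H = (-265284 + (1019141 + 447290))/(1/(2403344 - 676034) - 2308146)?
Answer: 12774650965368045460/3986883667259 ≈ 3.2042e+6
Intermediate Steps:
H = -2074753224570/3986883667259 (H = (-265284 + 1466431)/(1/1727310 - 2308146) = 1201147/(1/1727310 - 2308146) = 1201147/(-3986883667259/1727310) = 1201147*(-1727310/3986883667259) = -2074753224570/3986883667259 ≈ -0.52039)
3204170 + H = 3204170 - 2074753224570/3986883667259 = 12774650965368045460/3986883667259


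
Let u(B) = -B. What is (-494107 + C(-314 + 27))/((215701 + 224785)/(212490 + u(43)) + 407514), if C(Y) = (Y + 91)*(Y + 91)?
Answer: -96810185877/86575567244 ≈ -1.1182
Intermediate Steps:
C(Y) = (91 + Y)**2 (C(Y) = (91 + Y)*(91 + Y) = (91 + Y)**2)
(-494107 + C(-314 + 27))/((215701 + 224785)/(212490 + u(43)) + 407514) = (-494107 + (91 + (-314 + 27))**2)/((215701 + 224785)/(212490 - 1*43) + 407514) = (-494107 + (91 - 287)**2)/(440486/(212490 - 43) + 407514) = (-494107 + (-196)**2)/(440486/212447 + 407514) = (-494107 + 38416)/(440486*(1/212447) + 407514) = -455691/(440486/212447 + 407514) = -455691/86575567244/212447 = -455691*212447/86575567244 = -96810185877/86575567244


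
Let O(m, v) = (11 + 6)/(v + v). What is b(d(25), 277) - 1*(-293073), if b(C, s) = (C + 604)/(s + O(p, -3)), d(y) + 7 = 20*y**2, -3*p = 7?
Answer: 68883381/235 ≈ 2.9312e+5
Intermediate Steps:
p = -7/3 (p = -1/3*7 = -7/3 ≈ -2.3333)
O(m, v) = 17/(2*v) (O(m, v) = 17/((2*v)) = 17*(1/(2*v)) = 17/(2*v))
d(y) = -7 + 20*y**2
b(C, s) = (604 + C)/(-17/6 + s) (b(C, s) = (C + 604)/(s + (17/2)/(-3)) = (604 + C)/(s + (17/2)*(-1/3)) = (604 + C)/(s - 17/6) = (604 + C)/(-17/6 + s))
b(d(25), 277) - 1*(-293073) = 6*(604 + (-7 + 20*25**2))/(-17 + 6*277) - 1*(-293073) = 6*(604 + (-7 + 20*625))/(-17 + 1662) + 293073 = 6*(604 + (-7 + 12500))/1645 + 293073 = 6*(1/1645)*(604 + 12493) + 293073 = 6*(1/1645)*13097 + 293073 = 11226/235 + 293073 = 68883381/235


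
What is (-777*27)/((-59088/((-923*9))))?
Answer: -58090851/19696 ≈ -2949.4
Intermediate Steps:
(-777*27)/((-59088/((-923*9)))) = -20979/((-59088/(-8307))) = -20979/((-59088*(-1/8307))) = -20979/19696/2769 = -20979*2769/19696 = -58090851/19696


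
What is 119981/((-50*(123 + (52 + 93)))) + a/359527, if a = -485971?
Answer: -49648420387/4817661800 ≈ -10.305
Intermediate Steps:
119981/((-50*(123 + (52 + 93)))) + a/359527 = 119981/((-50*(123 + (52 + 93)))) - 485971/359527 = 119981/((-50*(123 + 145))) - 485971*1/359527 = 119981/((-50*268)) - 485971/359527 = 119981/(-13400) - 485971/359527 = 119981*(-1/13400) - 485971/359527 = -119981/13400 - 485971/359527 = -49648420387/4817661800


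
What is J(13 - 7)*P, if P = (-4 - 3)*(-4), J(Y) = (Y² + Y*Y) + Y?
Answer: 2184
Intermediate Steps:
J(Y) = Y + 2*Y² (J(Y) = (Y² + Y²) + Y = 2*Y² + Y = Y + 2*Y²)
P = 28 (P = -7*(-4) = 28)
J(13 - 7)*P = ((13 - 7)*(1 + 2*(13 - 7)))*28 = (6*(1 + 2*6))*28 = (6*(1 + 12))*28 = (6*13)*28 = 78*28 = 2184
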